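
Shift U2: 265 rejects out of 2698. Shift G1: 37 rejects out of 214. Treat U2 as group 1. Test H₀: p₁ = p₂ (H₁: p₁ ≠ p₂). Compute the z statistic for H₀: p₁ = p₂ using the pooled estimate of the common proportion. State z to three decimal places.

p̂₁ = 265/2698 ≈ 0.09822, p̂₂ = 37/214 ≈ 0.17290.
Pooled p̂ = (265+37)/(2698+214) = 302/2912 = 0.10371.
SE = √(p̂(1−p̂)(1/n₁+1/n₂)) = √(0.10371·0.89629·0.00504354) = √(0.000468814) = 0.02165.
z = (0.09822 − 0.17290)/0.02165 = -0.07468/0.02165 = -3.449.
p-value = 2·P(Z > 3.449) ≈ 0.0006.

z = -3.449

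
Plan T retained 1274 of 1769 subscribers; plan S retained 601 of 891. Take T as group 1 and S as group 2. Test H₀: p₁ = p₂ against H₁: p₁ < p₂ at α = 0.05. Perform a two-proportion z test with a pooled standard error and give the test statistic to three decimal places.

z = 2.437

p̂₁ = 1274/1769 ≈ 0.720181, p̂₂ = 601/891 ≈ 0.674523.
Pooled p̂ = (1274+601)/(1769+891) = 1875/2660 = 0.704887.
SE = √(0.208021 × 0.00168763) = 0.018737.
z = (0.720181 − 0.674523)/0.018737 = 0.045658/0.018737 = 2.437.
p-value = P(Z < 2.437) ≈ 0.9926. With α = 0.05, fail to reject H₀.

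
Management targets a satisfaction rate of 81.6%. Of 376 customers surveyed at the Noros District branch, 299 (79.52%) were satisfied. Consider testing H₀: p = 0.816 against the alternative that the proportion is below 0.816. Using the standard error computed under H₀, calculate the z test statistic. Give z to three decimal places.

z = -1.040

p̂ = 299/376 ≈ 0.795213.
Standard error under H₀: √(0.816×0.184/376) = 0.019983.
z = (0.795213 − 0.816)/0.019983 = -0.020787/0.019983 = -1.040.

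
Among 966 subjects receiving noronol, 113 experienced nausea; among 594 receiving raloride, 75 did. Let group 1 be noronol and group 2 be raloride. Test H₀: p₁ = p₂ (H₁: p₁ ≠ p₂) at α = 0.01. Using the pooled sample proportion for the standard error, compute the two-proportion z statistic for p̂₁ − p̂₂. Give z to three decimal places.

z = -0.547

p̂₁ = 113/966 ≈ 0.11698, p̂₂ = 75/594 ≈ 0.12626.
Pooled p̂ = (113+75)/(966+594) = 188/1560 = 0.12051.
SE = √(p̂(1−p̂)(1/n₁+1/n₂)) = √(0.12051·0.87949·0.0027187) = √(0.000288153) = 0.01698.
z = (0.11698 − 0.12626)/0.01698 = -0.00928/0.01698 = -0.547.
Two-sided p-value ≈ 2·Φ(−0.547) = 0.5844, so at α = 0.01 we fail to reject H₀.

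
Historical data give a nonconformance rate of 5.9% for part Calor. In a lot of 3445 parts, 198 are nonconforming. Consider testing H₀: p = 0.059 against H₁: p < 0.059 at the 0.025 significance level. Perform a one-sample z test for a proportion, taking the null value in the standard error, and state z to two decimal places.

z = -0.38

p̂ = 198/3445 ≈ 0.0575.
SE = √(p₀(1−p₀)/n) = √(0.055519/3445) = 0.0040.
z = (0.0575 − 0.059)/0.0040 = -0.0015/0.0040 = -0.38.
p-value = P(Z < -0.380) ≈ 0.3520; since p > α = 0.025, fail to reject H₀.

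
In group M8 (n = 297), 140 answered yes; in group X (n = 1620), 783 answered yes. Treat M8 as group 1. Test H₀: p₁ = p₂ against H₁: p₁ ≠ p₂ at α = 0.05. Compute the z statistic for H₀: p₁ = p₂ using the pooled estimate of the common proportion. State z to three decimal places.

p̂₁ = 140/297 ≈ 0.47138, p̂₂ = 783/1620 ≈ 0.48333.
Pooled p̂ = (140+783)/(297+1620) = 923/1917 = 0.48148.
SE = √(0.249657 × 0.00398429) = 0.03154.
z = (0.47138 − 0.48333)/0.03154 = -0.01195/0.03154 = -0.379.
Two-sided p-value ≈ 2·Φ(−0.379) = 0.7047. With α = 0.05, fail to reject H₀.

z = -0.379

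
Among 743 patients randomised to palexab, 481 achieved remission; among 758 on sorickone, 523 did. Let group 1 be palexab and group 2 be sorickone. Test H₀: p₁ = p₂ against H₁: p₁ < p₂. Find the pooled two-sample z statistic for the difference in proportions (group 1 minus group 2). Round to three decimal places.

p̂₁ = 481/743 ≈ 0.64738, p̂₂ = 523/758 ≈ 0.68997.
Pooled p̂ = (481+523)/(743+758) = 1004/1501 = 0.66889.
SE = √(0.221477 × 0.00266516) = 0.02430.
z = (0.64738 − 0.68997)/0.02430 = -0.04259/0.02430 = -1.753.

z = -1.753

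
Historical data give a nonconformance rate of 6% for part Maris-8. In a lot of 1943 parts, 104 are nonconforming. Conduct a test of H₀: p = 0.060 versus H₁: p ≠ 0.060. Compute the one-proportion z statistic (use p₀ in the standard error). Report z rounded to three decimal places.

z = -1.202

p̂ = 104/1943 = 0.053525.
Under H₀, SE = √(0.06·0.94/1943) = √(2.90273e-05) = 0.005388.
z = (0.053525 − 0.06)/0.005388 = -0.006475/0.005388 = -1.202.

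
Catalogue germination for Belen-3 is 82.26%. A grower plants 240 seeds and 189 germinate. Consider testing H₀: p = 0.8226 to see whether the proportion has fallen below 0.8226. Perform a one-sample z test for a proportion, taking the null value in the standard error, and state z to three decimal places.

p̂ = 189/240 ≈ 0.78750.
SE = √(p₀(1−p₀)/n) = √(0.14593/240) = 0.02466.
z = (0.78750 − 0.8226)/0.02466 = -0.03510/0.02466 = -1.423.

z = -1.423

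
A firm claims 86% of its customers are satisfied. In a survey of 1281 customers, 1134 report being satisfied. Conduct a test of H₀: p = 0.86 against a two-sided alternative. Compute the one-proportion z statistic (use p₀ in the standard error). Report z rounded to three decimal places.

z = 2.604

p̂ = 1134/1281 ≈ 0.885246.
Standard error under H₀: √(0.86×0.14/1281) = 0.009695.
z = (0.885246 − 0.86)/0.009695 = 0.025246/0.009695 = 2.604.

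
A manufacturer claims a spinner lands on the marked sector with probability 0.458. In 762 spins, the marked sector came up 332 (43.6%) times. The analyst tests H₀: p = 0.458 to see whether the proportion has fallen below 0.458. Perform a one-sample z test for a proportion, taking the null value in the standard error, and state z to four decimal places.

z = -1.2358

p̂ = 332/762 ≈ 0.4356955.
SE = √(p₀(1−p₀)/n) = √(0.24824/762) = 0.0180491.
z = (0.4356955 − 0.458)/0.0180491 = -0.0223045/0.0180491 = -1.2358.
p-value = P(Z < -1.236) ≈ 0.1083.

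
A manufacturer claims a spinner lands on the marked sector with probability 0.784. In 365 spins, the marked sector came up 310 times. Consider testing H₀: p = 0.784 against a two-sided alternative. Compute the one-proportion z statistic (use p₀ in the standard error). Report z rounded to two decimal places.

p̂ = 310/365 ≈ 0.84932.
SE = √(p₀(1−p₀)/n) = √(0.16934/365) = 0.02154.
z = (0.84932 − 0.784)/0.02154 = 0.06532/0.02154 = 3.03.

z = 3.03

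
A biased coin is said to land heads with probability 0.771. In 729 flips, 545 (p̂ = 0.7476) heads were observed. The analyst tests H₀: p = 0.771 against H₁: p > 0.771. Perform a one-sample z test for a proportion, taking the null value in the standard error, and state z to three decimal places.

z = -1.504

p̂ = 545/729 ≈ 0.74760.
Standard error under H₀: √(0.771×0.229/729) = 0.01556.
z = (0.74760 − 0.771)/0.01556 = -0.02340/0.01556 = -1.504.
p-value = P(Z > -1.504) ≈ 0.9337.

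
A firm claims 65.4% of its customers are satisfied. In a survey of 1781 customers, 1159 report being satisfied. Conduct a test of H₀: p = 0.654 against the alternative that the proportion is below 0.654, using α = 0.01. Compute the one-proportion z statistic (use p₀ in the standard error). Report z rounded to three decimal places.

p̂ = 1159/1781 = 0.650758.
Under H₀, SE = √(0.654·0.346/1781) = √(0.000127054) = 0.011272.
z = (0.650758 − 0.654)/0.011272 = -0.003242/0.011272 = -0.288.
p-value = P(Z < -0.288) ≈ 0.3868; since p > α = 0.01, fail to reject H₀.

z = -0.288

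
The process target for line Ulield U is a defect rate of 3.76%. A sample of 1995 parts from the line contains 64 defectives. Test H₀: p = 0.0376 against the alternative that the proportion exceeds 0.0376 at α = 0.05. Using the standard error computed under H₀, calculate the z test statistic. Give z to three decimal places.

z = -1.296

p̂ = 64/1995 ≈ 0.03208.
SE = √(p₀(1−p₀)/n) = √(0.036186/1995) = 0.00426.
z = (0.03208 − 0.0376)/0.00426 = -0.00552/0.00426 = -1.296.
p-value = P(Z > -1.296) ≈ 0.9025. With α = 0.05, fail to reject H₀.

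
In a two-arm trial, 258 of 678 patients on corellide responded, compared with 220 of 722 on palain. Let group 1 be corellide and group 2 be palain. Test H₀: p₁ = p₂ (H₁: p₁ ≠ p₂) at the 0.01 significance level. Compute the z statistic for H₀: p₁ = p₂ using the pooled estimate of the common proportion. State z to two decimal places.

p̂₁ = 258/678 ≈ 0.38053, p̂₂ = 220/722 ≈ 0.30471.
Pooled p̂ = (258+220)/(678+722) = 478/1400 = 0.34143.
SE = √(0.224855 × 0.00285997) = 0.02536.
z = (0.38053 − 0.30471)/0.02536 = 0.07582/0.02536 = 2.99.
Two-sided p-value ≈ 2·Φ(−2.990) = 0.0028, so at α = 0.01 we reject H₀.

z = 2.99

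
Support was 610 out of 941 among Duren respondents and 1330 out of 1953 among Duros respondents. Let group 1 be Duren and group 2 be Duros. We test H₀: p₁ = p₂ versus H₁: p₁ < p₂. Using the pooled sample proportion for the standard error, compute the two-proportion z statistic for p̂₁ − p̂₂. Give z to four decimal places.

z = -1.7560

p̂₁ = 610/941 ≈ 0.648247, p̂₂ = 1330/1953 ≈ 0.681004.
Pooled p̂ = (610+1330)/(941+1953) = 1940/2894 = 0.670352.
SE = √(0.22098 × 0.00157473) = 0.018654.
z = (0.648247 − 0.681004)/0.018654 = -0.032757/0.018654 = -1.7560.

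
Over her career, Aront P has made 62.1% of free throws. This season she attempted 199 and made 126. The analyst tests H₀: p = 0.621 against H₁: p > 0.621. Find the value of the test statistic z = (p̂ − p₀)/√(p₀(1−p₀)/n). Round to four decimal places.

p̂ = 126/199 = 0.633166.
Standard error under H₀: √(0.621×0.379/199) = 0.034391.
z = (0.633166 − 0.621)/0.034391 = 0.012166/0.034391 = 0.3538.
p-value = P(Z > 0.354) ≈ 0.3618.

z = 0.3538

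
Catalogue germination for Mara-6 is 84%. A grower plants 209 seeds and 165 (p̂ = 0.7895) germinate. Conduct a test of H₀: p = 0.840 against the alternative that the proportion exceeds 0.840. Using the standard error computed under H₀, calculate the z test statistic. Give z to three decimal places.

p̂ = 165/209 ≈ 0.789474.
SE = √(p₀(1−p₀)/n) = √(0.1344/209) = 0.025359.
z = (0.789474 − 0.84)/0.025359 = -0.050526/0.025359 = -1.992.
p-value = P(Z > -1.992) ≈ 0.9768.

z = -1.992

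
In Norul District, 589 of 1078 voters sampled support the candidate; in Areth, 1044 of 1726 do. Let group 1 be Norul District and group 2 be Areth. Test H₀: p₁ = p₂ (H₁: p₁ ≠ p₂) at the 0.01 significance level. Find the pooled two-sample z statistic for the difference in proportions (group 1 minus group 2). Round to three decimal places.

p̂₁ = 589/1078 = 0.546382, p̂₂ = 1044/1726 = 0.604867.
Pooled p̂ = (589+1044)/(1078+1726) = 1633/2804 = 0.582382.
SE = √(p̂(1−p̂)(1/n₁+1/n₂)) = √(0.582382·0.417618·0.00150702) = √(0.000366527) = 0.019145.
z = (0.546382 − 0.604867)/0.019145 = -0.058485/0.019145 = -3.055.
p-value = 2·P(Z > 3.055) ≈ 0.0023, so at α = 0.01 we reject H₀.

z = -3.055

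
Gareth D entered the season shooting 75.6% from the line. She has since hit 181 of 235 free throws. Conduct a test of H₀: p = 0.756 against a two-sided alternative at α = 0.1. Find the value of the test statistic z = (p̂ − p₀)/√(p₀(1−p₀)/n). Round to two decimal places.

p̂ = 181/235 = 0.7702.
SE = √(p₀(1−p₀)/n) = √(0.18446/235) = 0.0280.
z = (0.7702 − 0.756)/0.0280 = 0.0142/0.0280 = 0.51.
Two-sided p-value ≈ 2·Φ(−0.507) = 0.6120, so at α = 0.1 we fail to reject H₀.

z = 0.51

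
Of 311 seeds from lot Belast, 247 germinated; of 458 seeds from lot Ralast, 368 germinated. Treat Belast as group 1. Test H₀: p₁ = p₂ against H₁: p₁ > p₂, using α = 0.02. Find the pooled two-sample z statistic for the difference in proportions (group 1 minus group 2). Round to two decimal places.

z = -0.32

p̂₁ = 247/311 = 0.7942, p̂₂ = 368/458 = 0.8035.
Pooled p̂ = (247+368)/(311+458) = 615/769 = 0.7997.
SE = √(0.160156 × 0.00539884) = 0.0294.
z = (0.7942 − 0.8035)/0.0294 = -0.0093/0.0294 = -0.32.
p-value = P(Z > -0.316) ≈ 0.6239; since p > α = 0.02, fail to reject H₀.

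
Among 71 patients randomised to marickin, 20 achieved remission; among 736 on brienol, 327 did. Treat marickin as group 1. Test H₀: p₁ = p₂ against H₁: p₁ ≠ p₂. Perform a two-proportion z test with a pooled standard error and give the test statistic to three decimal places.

z = -2.643

p̂₁ = 20/71 = 0.28169, p̂₂ = 327/736 = 0.44429.
Pooled p̂ = (20+327)/(71+736) = 347/807 = 0.42999.
SE = √(0.245098 × 0.0154432) = 0.06152.
z = (0.28169 − 0.44429)/0.06152 = -0.16260/0.06152 = -2.643.
Two-sided p-value ≈ 2·Φ(−2.643) = 0.0082.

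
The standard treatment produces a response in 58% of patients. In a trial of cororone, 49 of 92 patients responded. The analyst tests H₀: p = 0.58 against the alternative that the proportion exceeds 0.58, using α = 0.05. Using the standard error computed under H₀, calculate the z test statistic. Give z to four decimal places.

z = -0.9210

p̂ = 49/92 ≈ 0.532609.
Standard error under H₀: √(0.58×0.42/92) = 0.051457.
z = (0.532609 − 0.58)/0.051457 = -0.047391/0.051457 = -0.9210.
p-value = P(Z > -0.921) ≈ 0.8215, so at α = 0.05 we fail to reject H₀.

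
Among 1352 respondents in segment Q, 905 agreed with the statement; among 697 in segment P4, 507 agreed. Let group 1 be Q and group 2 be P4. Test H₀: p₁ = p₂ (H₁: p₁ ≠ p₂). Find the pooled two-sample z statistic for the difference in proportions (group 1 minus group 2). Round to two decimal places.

z = -2.69

p̂₁ = 905/1352 = 0.6694, p̂₂ = 507/697 = 0.7274.
Pooled p̂ = (905+507)/(1352+697) = 1412/2049 = 0.6891.
SE = √(p̂(1−p̂)(1/n₁+1/n₂)) = √(0.6891·0.3109·0.00217437) = √(0.000465825) = 0.0216.
z = (0.6694 − 0.7274)/0.0216 = -0.0580/0.0216 = -2.69.
Two-sided p-value ≈ 2·Φ(−2.688) = 0.0072.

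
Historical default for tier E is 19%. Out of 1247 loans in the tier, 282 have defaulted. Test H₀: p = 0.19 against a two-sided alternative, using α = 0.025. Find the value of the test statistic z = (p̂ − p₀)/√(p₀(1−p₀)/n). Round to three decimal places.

p̂ = 282/1247 = 0.22614.
SE = √(p₀(1−p₀)/n) = √(0.1539/1247) = 0.01111.
z = (0.22614 − 0.19)/0.01111 = 0.03614/0.01111 = 3.253.
p-value = 2·P(Z > 3.253) ≈ 0.0011; since p < α = 0.025, reject H₀.

z = 3.253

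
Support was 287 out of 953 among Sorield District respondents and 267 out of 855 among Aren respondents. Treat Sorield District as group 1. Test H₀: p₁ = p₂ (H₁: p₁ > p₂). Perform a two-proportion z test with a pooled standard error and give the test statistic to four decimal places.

p̂₁ = 287/953 ≈ 0.301154, p̂₂ = 267/855 ≈ 0.312281.
Pooled p̂ = (287+267)/(953+855) = 554/1808 = 0.306416.
SE = √(0.212525 × 0.00221891) = 0.021716.
z = (0.301154 − 0.312281)/0.021716 = -0.011127/0.021716 = -0.5124.
p-value = P(Z > -0.512) ≈ 0.6958.

z = -0.5124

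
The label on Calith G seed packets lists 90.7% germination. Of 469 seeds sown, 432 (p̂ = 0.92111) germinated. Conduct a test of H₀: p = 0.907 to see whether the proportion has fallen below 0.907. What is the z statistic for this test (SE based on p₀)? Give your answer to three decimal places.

p̂ = 432/469 = 0.92111.
Standard error under H₀: √(0.907×0.093/469) = 0.01341.
z = (0.92111 − 0.907)/0.01341 = 0.01411/0.01341 = 1.052.

z = 1.052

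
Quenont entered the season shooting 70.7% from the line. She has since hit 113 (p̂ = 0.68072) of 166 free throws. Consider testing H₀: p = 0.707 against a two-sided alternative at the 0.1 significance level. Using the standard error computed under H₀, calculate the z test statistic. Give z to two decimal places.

p̂ = 113/166 = 0.68072.
Standard error under H₀: √(0.707×0.293/166) = 0.03533.
z = (0.68072 − 0.707)/0.03533 = -0.02628/0.03533 = -0.74.
p-value = 2·P(Z > 0.744) ≈ 0.4570, so at α = 0.1 we fail to reject H₀.

z = -0.74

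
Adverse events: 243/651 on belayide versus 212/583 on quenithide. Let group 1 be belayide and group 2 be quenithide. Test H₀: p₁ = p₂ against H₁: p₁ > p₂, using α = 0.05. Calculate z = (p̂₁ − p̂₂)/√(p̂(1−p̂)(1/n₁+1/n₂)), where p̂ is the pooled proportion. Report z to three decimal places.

p̂₁ = 243/651 ≈ 0.37327, p̂₂ = 212/583 ≈ 0.36364.
Pooled p̂ = (243+212)/(651+583) = 455/1234 = 0.36872.
SE = √(p̂(1−p̂)(1/n₁+1/n₂)) = √(0.36872·0.63128·0.00325136) = √(0.000756805) = 0.02751.
z = (0.37327 − 0.36364)/0.02751 = 0.00963/0.02751 = 0.350.
p-value = P(Z > 0.350) ≈ 0.3631, so at α = 0.05 we fail to reject H₀.

z = 0.350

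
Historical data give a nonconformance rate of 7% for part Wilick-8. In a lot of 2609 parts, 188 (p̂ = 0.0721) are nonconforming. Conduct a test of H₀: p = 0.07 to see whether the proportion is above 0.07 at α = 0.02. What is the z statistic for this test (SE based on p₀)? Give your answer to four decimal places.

z = 0.4120

p̂ = 188/2609 = 0.072058.
Standard error under H₀: √(0.07×0.93/2609) = 0.004995.
z = (0.072058 − 0.07)/0.004995 = 0.002058/0.004995 = 0.4120.
p-value = P(Z > 0.412) ≈ 0.3402, so at α = 0.02 we fail to reject H₀.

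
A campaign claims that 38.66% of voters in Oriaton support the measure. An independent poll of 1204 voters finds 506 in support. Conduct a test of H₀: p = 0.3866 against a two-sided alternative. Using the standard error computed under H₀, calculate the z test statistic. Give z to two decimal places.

p̂ = 506/1204 ≈ 0.42027.
SE = √(p₀(1−p₀)/n) = √(0.23714/1204) = 0.01403.
z = (0.42027 − 0.3866)/0.01403 = 0.03367/0.01403 = 2.40.

z = 2.40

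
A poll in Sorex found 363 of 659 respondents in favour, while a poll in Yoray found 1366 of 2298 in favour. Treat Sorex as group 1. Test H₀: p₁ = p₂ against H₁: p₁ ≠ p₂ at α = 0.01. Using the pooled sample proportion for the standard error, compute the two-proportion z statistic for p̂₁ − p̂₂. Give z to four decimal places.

z = -2.0021

p̂₁ = 363/659 = 0.550835, p̂₂ = 1366/2298 = 0.594430.
Pooled p̂ = (363+1366)/(659+2298) = 1729/2957 = 0.584714.
SE = √(p̂(1−p̂)(1/n₁+1/n₂)) = √(0.584714·0.415286·0.00195261) = √(0.00047414) = 0.021775.
z = (0.550835 − 0.594430)/0.021775 = -0.043595/0.021775 = -2.0021.
Two-sided p-value ≈ 2·Φ(−2.002) = 0.0453; since p > α = 0.01, fail to reject H₀.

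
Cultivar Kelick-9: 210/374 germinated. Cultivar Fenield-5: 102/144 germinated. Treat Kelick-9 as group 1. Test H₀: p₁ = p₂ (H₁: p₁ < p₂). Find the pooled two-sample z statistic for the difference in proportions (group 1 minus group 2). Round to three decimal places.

p̂₁ = 210/374 ≈ 0.56150, p̂₂ = 102/144 ≈ 0.70833.
Pooled p̂ = (210+102)/(374+144) = 312/518 = 0.60232.
SE = √(0.239531 × 0.00961824) = 0.04800.
z = (0.56150 − 0.70833)/0.04800 = -0.14683/0.04800 = -3.059.

z = -3.059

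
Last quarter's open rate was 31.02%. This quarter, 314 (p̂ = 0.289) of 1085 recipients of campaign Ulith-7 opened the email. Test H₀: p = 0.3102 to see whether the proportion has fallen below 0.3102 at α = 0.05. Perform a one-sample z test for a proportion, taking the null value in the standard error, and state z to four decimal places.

z = -1.4811

p̂ = 314/1085 = 0.289401.
Under H₀, SE = √(0.3102·0.6898/1085) = √(0.000197213) = 0.014043.
z = (0.289401 − 0.3102)/0.014043 = -0.020799/0.014043 = -1.4811.
p-value = P(Z < -1.481) ≈ 0.0693, so at α = 0.05 we fail to reject H₀.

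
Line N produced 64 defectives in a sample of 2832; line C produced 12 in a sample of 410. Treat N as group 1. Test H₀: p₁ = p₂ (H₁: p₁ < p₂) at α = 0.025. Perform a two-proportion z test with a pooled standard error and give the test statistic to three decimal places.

z = -0.834

p̂₁ = 64/2832 = 0.022599, p̂₂ = 12/410 = 0.029268.
Pooled p̂ = (64+12)/(2832+410) = 76/3242 = 0.023442.
SE = √(p̂(1−p̂)(1/n₁+1/n₂)) = √(0.023442·0.976558·0.00279213) = √(6.39196e-05) = 0.007995.
z = (0.022599 − 0.029268)/0.007995 = -0.006669/0.007995 = -0.834.
p-value = P(Z < -0.834) ≈ 0.2021. With α = 0.025, fail to reject H₀.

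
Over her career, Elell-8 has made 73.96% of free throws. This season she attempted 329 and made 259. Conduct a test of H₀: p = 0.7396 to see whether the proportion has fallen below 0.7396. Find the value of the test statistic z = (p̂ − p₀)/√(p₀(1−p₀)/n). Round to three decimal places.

z = 1.969

p̂ = 259/329 ≈ 0.78723.
SE = √(p₀(1−p₀)/n) = √(0.19259/329) = 0.02419.
z = (0.78723 − 0.7396)/0.02419 = 0.04763/0.02419 = 1.969.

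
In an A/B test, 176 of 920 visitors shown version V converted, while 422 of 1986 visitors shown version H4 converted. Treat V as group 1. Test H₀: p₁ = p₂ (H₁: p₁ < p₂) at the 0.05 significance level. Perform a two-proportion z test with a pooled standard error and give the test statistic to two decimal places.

z = -1.31

p̂₁ = 176/920 ≈ 0.19130, p̂₂ = 422/1986 ≈ 0.21249.
Pooled p̂ = (176+422)/(920+1986) = 598/2906 = 0.20578.
SE = √(0.163435 × 0.00159048) = 0.01612.
z = (0.19130 − 0.21249)/0.01612 = -0.02119/0.01612 = -1.31.
p-value = P(Z < -1.314) ≈ 0.0944; since p > α = 0.05, fail to reject H₀.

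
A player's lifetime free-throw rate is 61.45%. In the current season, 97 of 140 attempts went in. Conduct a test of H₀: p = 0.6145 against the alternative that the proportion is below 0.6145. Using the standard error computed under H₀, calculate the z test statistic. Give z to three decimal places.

p̂ = 97/140 = 0.69286.
Under H₀, SE = √(0.6145·0.3855/140) = √(0.00169207) = 0.04113.
z = (0.69286 − 0.6145)/0.04113 = 0.07836/0.04113 = 1.905.

z = 1.905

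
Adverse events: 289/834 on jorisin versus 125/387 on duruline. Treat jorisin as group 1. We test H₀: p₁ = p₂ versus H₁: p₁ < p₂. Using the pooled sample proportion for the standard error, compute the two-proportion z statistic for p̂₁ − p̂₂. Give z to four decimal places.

p̂₁ = 289/834 = 0.346523, p̂₂ = 125/387 = 0.322997.
Pooled p̂ = (289+125)/(834+387) = 414/1221 = 0.339066.
SE = √(0.2241 × 0.00378302) = 0.029117.
z = (0.346523 − 0.322997)/0.029117 = 0.023526/0.029117 = 0.8080.

z = 0.8080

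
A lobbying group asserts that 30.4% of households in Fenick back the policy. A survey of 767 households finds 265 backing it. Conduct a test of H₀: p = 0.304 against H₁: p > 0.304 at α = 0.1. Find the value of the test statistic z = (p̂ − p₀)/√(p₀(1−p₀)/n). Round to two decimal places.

z = 2.50

p̂ = 265/767 ≈ 0.3455.
SE = √(p₀(1−p₀)/n) = √(0.21158/767) = 0.0166.
z = (0.3455 − 0.304)/0.0166 = 0.0415/0.0166 = 2.50.
p-value = P(Z > 2.499) ≈ 0.0062. With α = 0.1, reject H₀.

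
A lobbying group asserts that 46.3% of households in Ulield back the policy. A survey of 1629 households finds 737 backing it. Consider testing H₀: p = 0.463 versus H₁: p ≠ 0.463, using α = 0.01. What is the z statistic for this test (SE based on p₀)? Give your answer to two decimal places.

p̂ = 737/1629 = 0.45242.
Under H₀, SE = √(0.463·0.537/1629) = √(0.000152628) = 0.01235.
z = (0.45242 − 0.463)/0.01235 = -0.01058/0.01235 = -0.86.
p-value = 2·P(Z > 0.856) ≈ 0.3920; since p > α = 0.01, fail to reject H₀.

z = -0.86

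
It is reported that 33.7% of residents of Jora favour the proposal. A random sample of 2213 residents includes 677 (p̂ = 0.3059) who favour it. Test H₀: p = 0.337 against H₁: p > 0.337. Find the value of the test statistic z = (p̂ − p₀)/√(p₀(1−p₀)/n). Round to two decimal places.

z = -3.09

p̂ = 677/2213 ≈ 0.30592.
Under H₀, SE = √(0.337·0.663/2213) = √(0.000100963) = 0.01005.
z = (0.30592 − 0.337)/0.01005 = -0.03108/0.01005 = -3.09.
p-value = P(Z > -3.093) ≈ 0.9990.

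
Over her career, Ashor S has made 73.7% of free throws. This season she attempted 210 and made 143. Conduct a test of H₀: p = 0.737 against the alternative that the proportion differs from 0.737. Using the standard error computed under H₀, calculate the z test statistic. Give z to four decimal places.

p̂ = 143/210 ≈ 0.680952.
Standard error under H₀: √(0.737×0.263/210) = 0.030381.
z = (0.680952 − 0.737)/0.030381 = -0.056048/0.030381 = -1.8448.

z = -1.8448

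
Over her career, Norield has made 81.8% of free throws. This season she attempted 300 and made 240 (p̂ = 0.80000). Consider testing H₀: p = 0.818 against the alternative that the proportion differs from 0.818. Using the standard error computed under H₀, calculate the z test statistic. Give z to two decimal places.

p̂ = 240/300 ≈ 0.8000.
SE = √(p₀(1−p₀)/n) = √(0.14888/300) = 0.0223.
z = (0.8000 − 0.818)/0.0223 = -0.0180/0.0223 = -0.81.

z = -0.81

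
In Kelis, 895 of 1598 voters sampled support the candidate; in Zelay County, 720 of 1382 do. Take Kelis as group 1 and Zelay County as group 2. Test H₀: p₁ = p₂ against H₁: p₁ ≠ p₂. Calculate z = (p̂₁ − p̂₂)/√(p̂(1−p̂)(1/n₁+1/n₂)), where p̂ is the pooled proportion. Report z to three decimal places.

p̂₁ = 895/1598 ≈ 0.560075, p̂₂ = 720/1382 ≈ 0.520984.
Pooled p̂ = (895+720)/(1598+1382) = 1615/2980 = 0.541946.
SE = √(p̂(1−p̂)(1/n₁+1/n₂)) = √(0.541946·0.458054·0.00134937) = √(0.000334969) = 0.018302.
z = (0.560075 − 0.520984)/0.018302 = 0.039091/0.018302 = 2.136.

z = 2.136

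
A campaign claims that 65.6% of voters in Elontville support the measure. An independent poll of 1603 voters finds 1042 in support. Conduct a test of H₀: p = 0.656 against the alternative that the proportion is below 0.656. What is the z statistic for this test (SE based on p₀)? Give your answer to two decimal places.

z = -0.50

p̂ = 1042/1603 ≈ 0.6500.
Standard error under H₀: √(0.656×0.344/1603) = 0.0119.
z = (0.6500 − 0.656)/0.0119 = -0.0060/0.0119 = -0.50.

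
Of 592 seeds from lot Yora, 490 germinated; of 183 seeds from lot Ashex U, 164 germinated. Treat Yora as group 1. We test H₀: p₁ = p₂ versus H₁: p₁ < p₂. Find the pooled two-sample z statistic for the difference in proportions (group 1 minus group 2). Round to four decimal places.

z = -2.2303

p̂₁ = 490/592 = 0.8277027, p̂₂ = 164/183 = 0.8961749.
Pooled p̂ = (490+164)/(592+183) = 654/775 = 0.8438710.
SE = √(p̂(1−p̂)(1/n₁+1/n₂)) = √(0.8438710·0.1561290·0.00715367) = √(0.000942516) = 0.0307004.
z = (0.8277027 − 0.8961749)/0.0307004 = -0.0684722/0.0307004 = -2.2303.
p-value = P(Z < -2.230) ≈ 0.0129.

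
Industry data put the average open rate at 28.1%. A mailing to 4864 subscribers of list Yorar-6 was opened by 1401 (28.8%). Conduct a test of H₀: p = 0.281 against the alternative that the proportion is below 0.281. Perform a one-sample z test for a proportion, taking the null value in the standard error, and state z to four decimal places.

p̂ = 1401/4864 ≈ 0.288035.
SE = √(p₀(1−p₀)/n) = √(0.20204/4864) = 0.006445.
z = (0.288035 − 0.281)/0.006445 = 0.007035/0.006445 = 1.0915.

z = 1.0915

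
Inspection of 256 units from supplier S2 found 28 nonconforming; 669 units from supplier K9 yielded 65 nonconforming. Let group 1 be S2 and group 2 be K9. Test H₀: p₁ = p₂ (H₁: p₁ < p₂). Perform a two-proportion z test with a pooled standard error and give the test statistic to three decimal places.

z = 0.553

p̂₁ = 28/256 ≈ 0.10938, p̂₂ = 65/669 ≈ 0.09716.
Pooled p̂ = (28+65)/(256+669) = 93/925 = 0.10054.
SE = √(p̂(1−p̂)(1/n₁+1/n₂)) = √(0.10054·0.89946·0.00540102) = √(0.000488426) = 0.02210.
z = (0.10938 − 0.09716)/0.02210 = 0.01222/0.02210 = 0.553.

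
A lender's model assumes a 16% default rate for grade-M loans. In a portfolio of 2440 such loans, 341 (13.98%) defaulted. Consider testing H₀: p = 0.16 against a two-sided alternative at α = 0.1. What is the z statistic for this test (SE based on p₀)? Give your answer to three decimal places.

z = -2.728

p̂ = 341/2440 ≈ 0.139754.
SE = √(p₀(1−p₀)/n) = √(0.1344/2440) = 0.007422.
z = (0.139754 − 0.16)/0.007422 = -0.020246/0.007422 = -2.728.
p-value = 2·P(Z > 2.728) ≈ 0.0064. With α = 0.1, reject H₀.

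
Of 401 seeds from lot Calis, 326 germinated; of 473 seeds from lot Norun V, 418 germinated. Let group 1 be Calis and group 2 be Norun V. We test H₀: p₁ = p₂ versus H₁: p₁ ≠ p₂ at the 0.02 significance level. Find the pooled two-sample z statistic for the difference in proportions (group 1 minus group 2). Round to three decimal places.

z = -2.929

p̂₁ = 326/401 ≈ 0.812968, p̂₂ = 418/473 ≈ 0.883721.
Pooled p̂ = (326+418)/(401+473) = 744/874 = 0.851259.
SE = √(0.126617 × 0.00460793) = 0.024155.
z = (0.812968 − 0.883721)/0.024155 = -0.070753/0.024155 = -2.929.
Two-sided p-value ≈ 2·Φ(−2.929) = 0.0034. With α = 0.02, reject H₀.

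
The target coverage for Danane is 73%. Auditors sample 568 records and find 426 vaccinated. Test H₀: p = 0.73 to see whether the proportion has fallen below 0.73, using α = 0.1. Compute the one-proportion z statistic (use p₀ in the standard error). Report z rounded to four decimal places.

z = 1.0736

p̂ = 426/568 ≈ 0.7500000.
SE = √(p₀(1−p₀)/n) = √(0.1971/568) = 0.0186281.
z = (0.7500000 − 0.73)/0.0186281 = 0.0200000/0.0186281 = 1.0736.
p-value = P(Z < 1.074) ≈ 0.8585; since p > α = 0.1, fail to reject H₀.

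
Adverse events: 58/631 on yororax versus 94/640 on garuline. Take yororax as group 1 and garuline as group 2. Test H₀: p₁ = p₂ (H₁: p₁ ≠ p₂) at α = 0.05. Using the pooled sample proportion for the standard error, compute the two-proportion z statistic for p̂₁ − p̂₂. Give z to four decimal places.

p̂₁ = 58/631 = 0.091918, p̂₂ = 94/640 = 0.146875.
Pooled p̂ = (58+94)/(631+640) = 152/1271 = 0.119591.
SE = √(0.105289 × 0.00314729) = 0.018204.
z = (0.091918 − 0.146875)/0.018204 = -0.054957/0.018204 = -3.0190.
Two-sided p-value ≈ 2·Φ(−3.019) = 0.0025, so at α = 0.05 we reject H₀.

z = -3.0190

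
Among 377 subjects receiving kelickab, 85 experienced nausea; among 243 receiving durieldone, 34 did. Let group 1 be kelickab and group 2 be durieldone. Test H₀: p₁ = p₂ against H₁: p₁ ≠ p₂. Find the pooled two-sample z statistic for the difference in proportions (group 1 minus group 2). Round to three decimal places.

z = 2.640

p̂₁ = 85/377 ≈ 0.22546, p̂₂ = 34/243 ≈ 0.13992.
Pooled p̂ = (85+34)/(377+243) = 119/620 = 0.19194.
SE = √(p̂(1−p̂)(1/n₁+1/n₂)) = √(0.19194·0.80806·0.00676775) = √(0.00104965) = 0.03240.
z = (0.22546 − 0.13992)/0.03240 = 0.08554/0.03240 = 2.640.
p-value = 2·P(Z > 2.640) ≈ 0.0083.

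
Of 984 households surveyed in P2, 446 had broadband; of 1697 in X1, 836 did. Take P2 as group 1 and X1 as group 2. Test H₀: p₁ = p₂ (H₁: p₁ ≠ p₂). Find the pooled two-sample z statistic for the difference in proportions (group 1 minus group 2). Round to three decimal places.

p̂₁ = 446/984 ≈ 0.453252, p̂₂ = 836/1697 ≈ 0.492634.
Pooled p̂ = (446+836)/(984+1697) = 1282/2681 = 0.478180.
SE = √(p̂(1−p̂)(1/n₁+1/n₂)) = √(0.478180·0.521820·0.00160554) = √(0.000400619) = 0.020015.
z = (0.453252 − 0.492634)/0.020015 = -0.039382/0.020015 = -1.968.

z = -1.968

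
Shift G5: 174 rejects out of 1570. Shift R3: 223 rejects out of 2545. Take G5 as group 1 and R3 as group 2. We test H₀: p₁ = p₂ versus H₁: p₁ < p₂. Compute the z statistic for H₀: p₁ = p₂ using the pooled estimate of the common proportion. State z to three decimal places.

p̂₁ = 174/1570 = 0.110828, p̂₂ = 223/2545 = 0.087623.
Pooled p̂ = (174+223)/(1570+2545) = 397/4115 = 0.096476.
SE = √(0.0871686 × 0.00102987) = 0.009475.
z = (0.110828 − 0.087623)/0.009475 = 0.023205/0.009475 = 2.449.

z = 2.449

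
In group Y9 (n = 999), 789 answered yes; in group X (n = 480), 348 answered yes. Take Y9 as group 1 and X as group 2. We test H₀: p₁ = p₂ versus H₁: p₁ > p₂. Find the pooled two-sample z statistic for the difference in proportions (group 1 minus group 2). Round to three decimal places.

p̂₁ = 789/999 ≈ 0.789790, p̂₂ = 348/480 ≈ 0.725000.
Pooled p̂ = (789+348)/(999+480) = 1137/1479 = 0.768763.
SE = √(0.177767 × 0.00308433) = 0.023416.
z = (0.789790 − 0.725000)/0.023416 = 0.064790/0.023416 = 2.767.
p-value = P(Z > 2.767) ≈ 0.0028.

z = 2.767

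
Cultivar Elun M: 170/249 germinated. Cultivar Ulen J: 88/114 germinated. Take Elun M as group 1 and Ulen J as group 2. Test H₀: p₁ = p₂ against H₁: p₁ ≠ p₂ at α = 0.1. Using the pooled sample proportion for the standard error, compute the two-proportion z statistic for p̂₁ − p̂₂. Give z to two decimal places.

p̂₁ = 170/249 ≈ 0.6827, p̂₂ = 88/114 ≈ 0.7719.
Pooled p̂ = (170+88)/(249+114) = 258/363 = 0.7107.
SE = √(0.205587 × 0.012788) = 0.0513.
z = (0.6827 − 0.7719)/0.0513 = -0.0892/0.0513 = -1.74.
Two-sided p-value ≈ 2·Φ(−1.740) = 0.0819; since p < α = 0.1, reject H₀.

z = -1.74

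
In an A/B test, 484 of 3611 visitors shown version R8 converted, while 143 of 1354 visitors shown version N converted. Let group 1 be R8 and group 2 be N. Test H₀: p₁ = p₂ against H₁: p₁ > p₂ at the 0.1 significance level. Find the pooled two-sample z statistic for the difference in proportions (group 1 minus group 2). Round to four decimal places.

p̂₁ = 484/3611 = 0.134035, p̂₂ = 143/1354 = 0.105613.
Pooled p̂ = (484+143)/(3611+1354) = 627/4965 = 0.126284.
SE = √(p̂(1−p̂)(1/n₁+1/n₂)) = √(0.126284·0.873716·0.00101548) = √(0.000112045) = 0.010585.
z = (0.134035 − 0.105613)/0.010585 = 0.028422/0.010585 = 2.6851.
p-value = P(Z > 2.685) ≈ 0.0036. With α = 0.1, reject H₀.

z = 2.6851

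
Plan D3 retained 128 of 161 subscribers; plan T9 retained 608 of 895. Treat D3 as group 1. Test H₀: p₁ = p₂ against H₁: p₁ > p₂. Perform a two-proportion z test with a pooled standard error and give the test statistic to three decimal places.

p̂₁ = 128/161 = 0.79503, p̂₂ = 608/895 = 0.67933.
Pooled p̂ = (128+608)/(161+895) = 736/1056 = 0.69697.
SE = √(0.211203 × 0.0073285) = 0.03934.
z = (0.79503 − 0.67933)/0.03934 = 0.11570/0.03934 = 2.941.

z = 2.941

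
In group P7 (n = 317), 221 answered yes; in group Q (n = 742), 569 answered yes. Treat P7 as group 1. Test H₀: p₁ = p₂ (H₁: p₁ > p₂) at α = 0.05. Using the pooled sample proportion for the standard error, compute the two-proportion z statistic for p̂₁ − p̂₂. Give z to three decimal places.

p̂₁ = 221/317 = 0.69716, p̂₂ = 569/742 = 0.76685.
Pooled p̂ = (221+569)/(317+742) = 790/1059 = 0.74599.
SE = √(0.189491 × 0.00450228) = 0.02921.
z = (0.69716 − 0.76685)/0.02921 = -0.06969/0.02921 = -2.386.
p-value = P(Z > -2.386) ≈ 0.9915, so at α = 0.05 we fail to reject H₀.

z = -2.386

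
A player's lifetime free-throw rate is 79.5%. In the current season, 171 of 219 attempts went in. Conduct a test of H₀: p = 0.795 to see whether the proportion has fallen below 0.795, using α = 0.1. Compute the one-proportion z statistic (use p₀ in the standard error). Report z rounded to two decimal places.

z = -0.52

p̂ = 171/219 = 0.7808.
Standard error under H₀: √(0.795×0.205/219) = 0.0273.
z = (0.7808 − 0.795)/0.0273 = -0.0142/0.0273 = -0.52.
p-value = P(Z < -0.520) ≈ 0.3016, so at α = 0.1 we fail to reject H₀.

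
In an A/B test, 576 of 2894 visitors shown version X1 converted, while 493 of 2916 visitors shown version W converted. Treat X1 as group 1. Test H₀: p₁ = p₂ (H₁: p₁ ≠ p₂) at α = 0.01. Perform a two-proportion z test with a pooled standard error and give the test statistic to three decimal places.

p̂₁ = 576/2894 = 0.199032, p̂₂ = 493/2916 = 0.169067.
Pooled p̂ = (576+493)/(2894+2916) = 1069/5810 = 0.183993.
SE = √(0.15014 × 0.000688478) = 0.010167.
z = (0.199032 − 0.169067)/0.010167 = 0.029965/0.010167 = 2.947.
Two-sided p-value ≈ 2·Φ(−2.947) = 0.0032; since p < α = 0.01, reject H₀.

z = 2.947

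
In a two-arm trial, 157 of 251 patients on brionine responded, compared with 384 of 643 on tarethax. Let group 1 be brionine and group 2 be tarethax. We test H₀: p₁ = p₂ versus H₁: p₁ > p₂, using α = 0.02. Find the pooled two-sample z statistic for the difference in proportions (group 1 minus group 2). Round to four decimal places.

p̂₁ = 157/251 ≈ 0.625498, p̂₂ = 384/643 ≈ 0.597201.
Pooled p̂ = (157+384)/(251+643) = 541/894 = 0.605145.
SE = √(0.238944 × 0.00553927) = 0.036381.
z = (0.625498 − 0.597201)/0.036381 = 0.028297/0.036381 = 0.7778.
p-value = P(Z > 0.778) ≈ 0.2183; since p > α = 0.02, fail to reject H₀.

z = 0.7778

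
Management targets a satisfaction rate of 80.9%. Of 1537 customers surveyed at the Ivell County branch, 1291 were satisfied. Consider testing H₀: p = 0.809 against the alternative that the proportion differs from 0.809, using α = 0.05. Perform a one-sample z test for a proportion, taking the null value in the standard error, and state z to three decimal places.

z = 3.087

p̂ = 1291/1537 ≈ 0.8399480.
Under H₀, SE = √(0.809·0.191/1537) = √(0.000100533) = 0.0100266.
z = (0.8399480 − 0.809)/0.0100266 = 0.0309480/0.0100266 = 3.087.
Two-sided p-value ≈ 2·Φ(−3.087) = 0.0020. With α = 0.05, reject H₀.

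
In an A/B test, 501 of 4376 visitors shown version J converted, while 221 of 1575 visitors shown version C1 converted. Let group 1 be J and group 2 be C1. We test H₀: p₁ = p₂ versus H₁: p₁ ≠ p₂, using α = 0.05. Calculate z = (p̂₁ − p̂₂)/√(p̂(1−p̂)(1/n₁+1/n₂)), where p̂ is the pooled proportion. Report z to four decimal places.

z = -2.6922

p̂₁ = 501/4376 = 0.114488, p̂₂ = 221/1575 = 0.140317.
Pooled p̂ = (501+221)/(4376+1575) = 722/5951 = 0.121324.
SE = √(0.106605 × 0.00086344) = 0.009594.
z = (0.114488 − 0.140317)/0.009594 = -0.025829/0.009594 = -2.6922.
Two-sided p-value ≈ 2·Φ(−2.692) = 0.0071, so at α = 0.05 we reject H₀.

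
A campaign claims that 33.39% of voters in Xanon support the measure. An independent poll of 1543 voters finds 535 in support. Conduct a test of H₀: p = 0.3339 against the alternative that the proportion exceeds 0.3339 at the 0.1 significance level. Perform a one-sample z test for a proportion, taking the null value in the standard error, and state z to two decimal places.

z = 1.07

p̂ = 535/1543 ≈ 0.3467.
Standard error under H₀: √(0.3339×0.6661/1543) = 0.0120.
z = (0.3467 − 0.3339)/0.0120 = 0.0128/0.0120 = 1.07.
p-value = P(Z > 1.068) ≈ 0.1427; since p > α = 0.1, fail to reject H₀.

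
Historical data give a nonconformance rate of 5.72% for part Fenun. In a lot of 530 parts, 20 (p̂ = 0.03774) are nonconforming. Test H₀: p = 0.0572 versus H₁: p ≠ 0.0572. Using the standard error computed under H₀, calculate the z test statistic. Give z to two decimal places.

p̂ = 20/530 ≈ 0.0377.
Under H₀, SE = √(0.0572·0.9428/530) = √(0.000101751) = 0.0101.
z = (0.0377 − 0.0572)/0.0101 = -0.0195/0.0101 = -1.93.
Two-sided p-value ≈ 2·Φ(−1.930) = 0.0537.

z = -1.93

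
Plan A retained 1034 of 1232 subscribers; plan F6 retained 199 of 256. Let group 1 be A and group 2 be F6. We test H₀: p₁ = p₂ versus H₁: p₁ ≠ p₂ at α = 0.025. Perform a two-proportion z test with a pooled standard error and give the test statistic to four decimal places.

z = 2.3931

p̂₁ = 1034/1232 ≈ 0.839286, p̂₂ = 199/256 ≈ 0.777344.
Pooled p̂ = (1034+199)/(1232+256) = 1233/1488 = 0.828629.
SE = √(0.142003 × 0.00471794) = 0.025884.
z = (0.839286 − 0.777344)/0.025884 = 0.061942/0.025884 = 2.3931.
Two-sided p-value ≈ 2·Φ(−2.393) = 0.0167. With α = 0.025, reject H₀.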